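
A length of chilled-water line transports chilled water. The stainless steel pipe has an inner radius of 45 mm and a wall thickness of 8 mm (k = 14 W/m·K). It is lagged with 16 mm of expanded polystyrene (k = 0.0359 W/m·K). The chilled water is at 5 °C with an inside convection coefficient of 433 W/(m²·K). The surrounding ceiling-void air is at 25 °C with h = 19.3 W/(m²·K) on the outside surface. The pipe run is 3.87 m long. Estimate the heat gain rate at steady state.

Q ≈ 59.6 W

Radial resistances (cylindrical: R_cond = ln(r_o/r_i)/(2πkL), R_conv = 1/(h·2πrL)):
R_inner film = 1/(h_i·2πr₁L) = 1/(433×2π×0.045×3.87) = 0.002111 K/W
R_stainless steel pipe wall = ln(53/45)/(2π×14×3.87) = 4.807×10^-4 K/W
R_expanded polystyrene = ln(69/53)/(2π×0.0359×3.87) = 0.3022 K/W
R_outer film = 1/(h_o·2πr_oL) = 1/(19.3×2π×0.069×3.87) = 0.03088 K/W
R_total = 0.3357 K/W
Q = ΔT/R_total = 20/0.3357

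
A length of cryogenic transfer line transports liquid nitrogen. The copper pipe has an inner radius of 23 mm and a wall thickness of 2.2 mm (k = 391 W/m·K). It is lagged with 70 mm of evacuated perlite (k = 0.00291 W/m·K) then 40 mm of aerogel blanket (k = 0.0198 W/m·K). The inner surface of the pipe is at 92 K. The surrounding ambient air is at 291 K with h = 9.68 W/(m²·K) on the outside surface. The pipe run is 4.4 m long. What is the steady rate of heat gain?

Q ≈ 11.6 W

Radial resistances (cylindrical: R_cond = ln(r_o/r_i)/(2πkL), R_conv = 1/(h·2πrL)):
R_copper pipe wall = ln(25.2/23)/(2π×391×4.4) = 8.451×10^-6 K/W
R_evacuated perlite = ln(95.2/25.2)/(2π×0.00291×4.4) = 16.52 K/W
R_aerogel blanket = ln(135.2/95.2)/(2π×0.0198×4.4) = 0.6408 K/W
R_outer film = 1/(h_o·2πr_oL) = 1/(9.68×2π×0.1352×4.4) = 0.02764 K/W
R_total = 17.19 K/W
Q = ΔT/R_total = 199/17.19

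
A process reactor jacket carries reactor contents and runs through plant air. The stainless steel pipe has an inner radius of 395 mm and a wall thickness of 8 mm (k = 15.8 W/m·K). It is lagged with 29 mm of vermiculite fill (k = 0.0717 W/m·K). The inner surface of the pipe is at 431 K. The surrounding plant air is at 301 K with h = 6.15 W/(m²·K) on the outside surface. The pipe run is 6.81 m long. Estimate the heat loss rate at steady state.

Treating each annulus and film as a series resistance:
R_stainless steel pipe wall = ln(403/395)/(2π×15.8×6.81) = 2.966×10^-5 K/W
R_vermiculite fill = ln(432/403)/(2π×0.0717×6.81) = 0.02265 K/W
R_outer film = 1/(h_o·2πr_oL) = 1/(6.15×2π×0.432×6.81) = 0.008797 K/W
R_total = 0.03148 K/W
Q = ΔT/R_total = 130/0.03148

Q ≈ 4130 W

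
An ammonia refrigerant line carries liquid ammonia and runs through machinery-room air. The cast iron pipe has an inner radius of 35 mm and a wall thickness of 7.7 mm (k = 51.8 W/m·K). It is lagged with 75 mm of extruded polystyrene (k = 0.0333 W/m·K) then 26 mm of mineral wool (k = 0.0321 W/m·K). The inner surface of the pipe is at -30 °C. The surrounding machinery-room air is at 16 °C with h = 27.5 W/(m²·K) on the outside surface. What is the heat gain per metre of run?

q′ ≈ 7.83 W/m

For a radial system each layer contributes R = ln(r_out/r_in)/(2πkL); films add R = 1/(hA).
R_cast iron pipe wall = ln(42.7/35)/(2π×51.8×1) = 6.11×10^-4 K/W
R_extruded polystyrene = ln(117.7/42.7)/(2π×0.0333×1) = 4.846 K/W
R_mineral wool = ln(143.7/117.7)/(2π×0.0321×1) = 0.9896 K/W
R_outer film = 1/(h_o·2πr_oL) = 1/(27.5×2π×0.1437×1) = 0.04027 K/W
R_total = 5.877 K/W
Q = ΔT/R_total = 46/5.877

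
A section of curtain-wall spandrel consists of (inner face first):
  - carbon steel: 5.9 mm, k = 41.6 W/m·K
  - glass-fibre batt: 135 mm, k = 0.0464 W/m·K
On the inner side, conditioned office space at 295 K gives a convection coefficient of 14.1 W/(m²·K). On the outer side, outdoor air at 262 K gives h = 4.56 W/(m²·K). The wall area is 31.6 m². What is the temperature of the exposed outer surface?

Series thermal resistances:
R_inner film = 1/(h_i·A) = 1/(14.1×31.6) = 0.002244 K/W
R_carbon steel = L/(kA) = 0.0059/(41.6×31.6) = 4.488×10^-6 K/W
R_glass-fibre batt = L/(kA) = 0.135/(0.0464×31.6) = 0.09207 K/W
R_outer film = 1/(h_o·A) = 1/(4.56×31.6) = 0.00694 K/W
R_total = 0.1013 K/W;  Q = ΔT/R_total = 33/0.1013 = 325.9 W
T_interface = T_inner − Q·ΣR(inner→interface) = 295 − 326×0.09432

T ≈ 264 K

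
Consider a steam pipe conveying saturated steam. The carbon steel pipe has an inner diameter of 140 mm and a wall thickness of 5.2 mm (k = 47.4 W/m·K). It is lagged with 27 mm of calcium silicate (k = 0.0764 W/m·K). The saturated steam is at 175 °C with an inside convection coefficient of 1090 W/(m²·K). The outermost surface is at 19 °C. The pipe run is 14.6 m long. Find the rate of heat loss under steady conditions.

Cylindrical conduction, so R = ln(r₂/r₁)/(2πkL) per layer, in series:
R_inner film = 1/(h_i·2πr₁L) = 1/(1090×2π×0.07×14.6) = 1.429×10^-4 K/W
R_carbon steel pipe wall = ln(75.2/70)/(2π×47.4×14.6) = 1.648×10^-5 K/W
R_calcium silicate = ln(102.2/75.2)/(2π×0.0764×14.6) = 0.04377 K/W
R_total = 0.04393 K/W
Q = ΔT/R_total = 156/0.04393

Q ≈ 3550 W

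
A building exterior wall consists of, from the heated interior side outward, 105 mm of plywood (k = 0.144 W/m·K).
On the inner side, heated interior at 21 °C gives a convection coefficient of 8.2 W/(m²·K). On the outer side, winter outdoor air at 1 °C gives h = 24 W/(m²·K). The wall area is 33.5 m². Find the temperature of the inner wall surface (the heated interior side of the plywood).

Series thermal resistances:
R_inner film = 1/(h_i·A) = 1/(8.2×33.5) = 0.00364 K/W
R_plywood = L/(kA) = 0.105/(0.144×33.5) = 0.02177 K/W
R_outer film = 1/(h_o·A) = 1/(24×33.5) = 0.001244 K/W
R_total = 0.02665 K/W;  Q = ΔT/R_total = 20/0.02665 = 750.5 W
T_interface = T_inner − Q·ΣR(inner→interface) = 21 − 750×0.00364

T ≈ 18.3 °C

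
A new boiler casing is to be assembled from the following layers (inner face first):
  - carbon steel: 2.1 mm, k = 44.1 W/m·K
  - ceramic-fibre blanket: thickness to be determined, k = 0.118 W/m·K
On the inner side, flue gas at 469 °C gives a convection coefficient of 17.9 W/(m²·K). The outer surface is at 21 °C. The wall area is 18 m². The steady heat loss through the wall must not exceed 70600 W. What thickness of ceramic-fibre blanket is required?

L ≈ 6.88 mm

Model the wall as resistances in series:
R_inner film = 1/(h_i·A) = 1/(17.9×18) = 0.003104 K/W
R_carbon steel = L/(kA) = 0.0021/(44.1×18) = 2.646×10^-6 K/W
Sum of the known resistances R_other = 0.003106 K/W
Required total resistance R_tot = ΔT/Q_allow = 448/70600 = 0.006346 K/W
R_ceramic-fibre blanket = R_tot − R_other = 0.003239 K/W
L = R·k·A = 0.003239×0.118×18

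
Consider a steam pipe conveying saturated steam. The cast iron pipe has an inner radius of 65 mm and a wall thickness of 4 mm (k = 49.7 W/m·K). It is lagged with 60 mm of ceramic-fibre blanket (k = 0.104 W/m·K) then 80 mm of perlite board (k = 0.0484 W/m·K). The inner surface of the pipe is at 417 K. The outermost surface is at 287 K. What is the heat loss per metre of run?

q′ ≈ 51.1 W/m

Per-layer cylindrical resistances, series-summed:
R_cast iron pipe wall = ln(69/65)/(2π×49.7×1) = 1.912×10^-4 K/W
R_ceramic-fibre blanket = ln(129/69)/(2π×0.104×1) = 0.9575 K/W
R_perlite board = ln(209/129)/(2π×0.0484×1) = 1.587 K/W
R_total = 2.544 K/W
Q = ΔT/R_total = 130/2.544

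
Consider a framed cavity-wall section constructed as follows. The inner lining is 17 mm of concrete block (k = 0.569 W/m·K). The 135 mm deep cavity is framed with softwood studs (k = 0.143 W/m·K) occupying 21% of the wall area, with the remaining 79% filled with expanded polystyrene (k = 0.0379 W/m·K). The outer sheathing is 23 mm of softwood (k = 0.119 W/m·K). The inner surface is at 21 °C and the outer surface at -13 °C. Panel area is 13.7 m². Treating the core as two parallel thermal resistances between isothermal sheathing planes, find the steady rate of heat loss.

Sheathing layers in series; stud and cavity paths in parallel between them.
R_inner = 0.017/(0.569×13.7) = 0.002181 K/W
R_stud  = 0.135/(0.143×0.21×13.7) = 0.3281 K/W
R_cav   = 0.135/(0.0379×0.79×13.7) = 0.3291 K/W
1/R_core = 1/R_stud + 1/R_cav → R_core = 0.1643 K/W
R_outer = 0.023/(0.119×13.7) = 0.01411 K/W
R_total = 0.1806 K/W
Q = ΔT/R_total = 34/0.1806

Q ≈ 188 W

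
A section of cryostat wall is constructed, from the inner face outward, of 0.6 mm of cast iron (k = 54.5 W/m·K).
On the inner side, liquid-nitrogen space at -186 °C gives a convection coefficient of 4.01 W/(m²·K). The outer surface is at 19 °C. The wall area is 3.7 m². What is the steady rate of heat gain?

Q ≈ 3040 W

Using the resistance-network approach (series):
R_inner film = 1/(h_i·A) = 1/(4.01×3.7) = 0.0674 K/W
R_cast iron = L/(kA) = 0.0006/(54.5×3.7) = 2.975×10^-6 K/W
R_total = 0.0674 K/W
Q = ΔT / R_total = 205 / 0.0674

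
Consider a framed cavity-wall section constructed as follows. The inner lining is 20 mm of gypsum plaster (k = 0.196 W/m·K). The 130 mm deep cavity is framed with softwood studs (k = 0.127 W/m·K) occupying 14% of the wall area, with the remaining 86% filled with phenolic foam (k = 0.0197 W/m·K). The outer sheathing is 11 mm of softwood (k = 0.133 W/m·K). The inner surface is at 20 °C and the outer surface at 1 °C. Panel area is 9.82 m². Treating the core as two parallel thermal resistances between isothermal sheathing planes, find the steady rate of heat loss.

Sheathing layers in series; stud and cavity paths in parallel between them.
R_inner = 0.02/(0.196×9.82) = 0.01039 K/W
R_stud  = 0.13/(0.127×0.14×9.82) = 0.7446 K/W
R_cav   = 0.13/(0.0197×0.86×9.82) = 0.7814 K/W
1/R_core = 1/R_stud + 1/R_cav → R_core = 0.3813 K/W
R_outer = 0.011/(0.133×9.82) = 0.008422 K/W
R_total = 0.4001 K/W
Q = ΔT/R_total = 19/0.4001

Q ≈ 47.5 W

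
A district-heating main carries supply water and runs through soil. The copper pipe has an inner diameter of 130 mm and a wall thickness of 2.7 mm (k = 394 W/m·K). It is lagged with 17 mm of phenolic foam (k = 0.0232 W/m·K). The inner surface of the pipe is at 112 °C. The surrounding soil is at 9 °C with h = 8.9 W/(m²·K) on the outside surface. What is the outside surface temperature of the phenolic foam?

T ≈ 21.4 °C

Radial resistances (cylindrical: R_cond = ln(r_o/r_i)/(2πkL), R_conv = 1/(h·2πrL)):
R_copper pipe wall = ln(67.7/65)/(2π×394×1) = 1.644×10^-5 K/W
R_phenolic foam = ln(84.7/67.7)/(2π×0.0232×1) = 1.537 K/W
R_outer film = 1/(h_o·2πr_oL) = 1/(8.9×2π×0.0847×1) = 0.2111 K/W
R_total = 1.748 K/W
Q = ΔT/R_total = 103/1.748
Q = 58.9 W/m
T_interface = T_inner − Q·ΣR(inner→interface) = 112 − 58.9×1.537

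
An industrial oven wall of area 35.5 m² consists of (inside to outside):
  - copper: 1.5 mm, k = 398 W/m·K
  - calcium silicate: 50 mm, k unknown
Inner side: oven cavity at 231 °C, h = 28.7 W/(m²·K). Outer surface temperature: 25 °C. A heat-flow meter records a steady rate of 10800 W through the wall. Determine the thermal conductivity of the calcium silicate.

k ≈ 0.0778 W/(m·K)

Treating each layer as a thermal resistance in series:
R_inner film = 1/(h_i·A) = 1/(28.7×35.5) = 9.815×10^-4 K/W
R_copper = L/(kA) = 0.0015/(398×35.5) = 1.062×10^-7 K/W
Sum of known resistances R_other = 9.816×10^-4 K/W
Total R = ΔT/Q = 206/10800 = 0.01907 K/W
R_calcium silicate = R_total − R_other = 0.01809 K/W
k = L/(R·A) = 0.05/(0.01809×35.5)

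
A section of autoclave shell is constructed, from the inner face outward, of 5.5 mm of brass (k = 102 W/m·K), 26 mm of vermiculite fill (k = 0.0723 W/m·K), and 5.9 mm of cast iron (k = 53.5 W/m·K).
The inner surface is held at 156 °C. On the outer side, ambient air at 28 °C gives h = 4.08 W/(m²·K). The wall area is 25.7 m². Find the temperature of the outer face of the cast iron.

Series thermal resistances:
R_brass = L/(kA) = 0.0055/(102×25.7) = 2.098×10^-6 K/W
R_vermiculite fill = L/(kA) = 0.026/(0.0723×25.7) = 0.01399 K/W
R_cast iron = L/(kA) = 0.0059/(53.5×25.7) = 4.291×10^-6 K/W
R_outer film = 1/(h_o·A) = 1/(4.08×25.7) = 0.009537 K/W
R_total = 0.02354 K/W;  Q = ΔT/R_total = 128/0.02354 = 5438 W
T_interface = T_inner − Q·ΣR(inner→interface) = 156 − 5440×0.014

T ≈ 79.9 °C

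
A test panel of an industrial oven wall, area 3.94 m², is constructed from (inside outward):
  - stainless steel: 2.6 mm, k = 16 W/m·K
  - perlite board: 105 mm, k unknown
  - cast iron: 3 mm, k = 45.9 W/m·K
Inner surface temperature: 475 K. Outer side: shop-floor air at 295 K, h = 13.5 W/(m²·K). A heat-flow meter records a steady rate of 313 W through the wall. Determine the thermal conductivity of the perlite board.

k ≈ 0.0479 W/(m·K)

Thermal resistances in series:
R_stainless steel = L/(kA) = 0.0026/(16×3.94) = 4.124×10^-5 K/W
R_cast iron = L/(kA) = 0.003/(45.9×3.94) = 1.659×10^-5 K/W
R_outer film = 1/(h_o·A) = 1/(13.5×3.94) = 0.0188 K/W
Sum of known resistances R_other = 0.01886 K/W
Total R = ΔT/Q = 180/313 = 0.5751 K/W
R_perlite board = R_total − R_other = 0.5562 K/W
k = L/(R·A) = 0.105/(0.5562×3.94)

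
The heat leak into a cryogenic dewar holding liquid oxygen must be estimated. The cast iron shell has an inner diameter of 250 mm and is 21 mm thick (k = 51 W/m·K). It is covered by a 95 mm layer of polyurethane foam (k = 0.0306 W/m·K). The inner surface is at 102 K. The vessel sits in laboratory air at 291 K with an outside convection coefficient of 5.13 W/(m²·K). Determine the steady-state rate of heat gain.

Q ≈ 25.9 W

For a spherical shell R = (1/r₁ − 1/r₂)/(4πk); film R = 1/(h·4πr²). In series:
R_cast iron shell = (1/0.125 − 1/0.146)/(4π×51) = 0.001795 K/W
R_polyurethane foam = (1/0.146 − 1/0.241)/(4π×0.0306) = 7.021 K/W
R_outer film = 1/(h·4πr_o²) = 1/(5.13×4π×0.241²) = 0.2671 K/W
R_total = 7.29 K/W
Q = ΔT/R_total = 189/7.29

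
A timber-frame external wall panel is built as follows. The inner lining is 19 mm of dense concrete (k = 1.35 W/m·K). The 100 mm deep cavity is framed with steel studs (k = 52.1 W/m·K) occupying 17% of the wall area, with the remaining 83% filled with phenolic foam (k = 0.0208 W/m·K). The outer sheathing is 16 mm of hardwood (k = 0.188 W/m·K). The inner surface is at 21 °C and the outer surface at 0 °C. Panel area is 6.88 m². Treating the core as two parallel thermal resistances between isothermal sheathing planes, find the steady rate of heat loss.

Sheathing layers in series; stud and cavity paths in parallel between them.
R_inner = 0.019/(1.35×6.88) = 0.002046 K/W
R_stud  = 0.1/(52.1×0.17×6.88) = 0.001641 K/W
R_cav   = 0.1/(0.0208×0.83×6.88) = 0.8419 K/W
1/R_core = 1/R_stud + 1/R_cav → R_core = 0.001638 K/W
R_outer = 0.016/(0.188×6.88) = 0.01237 K/W
R_total = 0.01605 K/W
Q = ΔT/R_total = 21/0.01605

Q ≈ 1310 W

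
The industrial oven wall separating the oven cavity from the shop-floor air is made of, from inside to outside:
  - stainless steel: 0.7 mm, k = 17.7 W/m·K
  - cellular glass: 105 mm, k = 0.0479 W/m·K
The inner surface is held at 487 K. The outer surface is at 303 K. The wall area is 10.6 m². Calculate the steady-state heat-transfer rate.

Series thermal resistances:
R_stainless steel = L/(kA) = 0.0007/(17.7×10.6) = 3.731×10^-6 K/W
R_cellular glass = L/(kA) = 0.105/(0.0479×10.6) = 0.2068 K/W
R_total = 0.2068 K/W
Q = ΔT / R_total = 184 / 0.2068

Q ≈ 890 W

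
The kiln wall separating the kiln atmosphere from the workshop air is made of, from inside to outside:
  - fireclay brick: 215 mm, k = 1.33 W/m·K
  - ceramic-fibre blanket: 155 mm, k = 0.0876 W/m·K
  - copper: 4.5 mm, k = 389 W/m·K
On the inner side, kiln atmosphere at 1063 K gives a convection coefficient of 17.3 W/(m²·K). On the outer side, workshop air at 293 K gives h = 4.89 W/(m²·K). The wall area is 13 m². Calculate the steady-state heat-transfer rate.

Q ≈ 4560 W

Model the wall as resistances in series:
R_inner film = 1/(h_i·A) = 1/(17.3×13) = 0.004446 K/W
R_fireclay brick = L/(kA) = 0.215/(1.33×13) = 0.01243 K/W
R_ceramic-fibre blanket = L/(kA) = 0.155/(0.0876×13) = 0.1361 K/W
R_copper = L/(kA) = 0.0045/(389×13) = 8.899×10^-7 K/W
R_outer film = 1/(h_o·A) = 1/(4.89×13) = 0.01573 K/W
R_total = 0.1687 K/W
Q = ΔT / R_total = 770 / 0.1687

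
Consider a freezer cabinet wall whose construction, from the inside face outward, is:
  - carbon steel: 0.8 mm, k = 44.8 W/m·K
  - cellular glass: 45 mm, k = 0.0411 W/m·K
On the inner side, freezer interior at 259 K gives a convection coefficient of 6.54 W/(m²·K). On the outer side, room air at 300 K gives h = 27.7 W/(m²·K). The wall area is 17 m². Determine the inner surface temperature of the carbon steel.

T ≈ 264 K

Treating each layer as a thermal resistance in series:
R_inner film = 1/(h_i·A) = 1/(6.54×17) = 0.008994 K/W
R_carbon steel = L/(kA) = 0.0008/(44.8×17) = 1.05×10^-6 K/W
R_cellular glass = L/(kA) = 0.045/(0.0411×17) = 0.06441 K/W
R_outer film = 1/(h_o·A) = 1/(27.7×17) = 0.002124 K/W
R_total = 0.07552 K/W;  Q = ΔT/R_total = 41/0.07552 = 542.9 W
T_interface = T_inner + Q·ΣR(inner→interface) = 259 + 543×0.008994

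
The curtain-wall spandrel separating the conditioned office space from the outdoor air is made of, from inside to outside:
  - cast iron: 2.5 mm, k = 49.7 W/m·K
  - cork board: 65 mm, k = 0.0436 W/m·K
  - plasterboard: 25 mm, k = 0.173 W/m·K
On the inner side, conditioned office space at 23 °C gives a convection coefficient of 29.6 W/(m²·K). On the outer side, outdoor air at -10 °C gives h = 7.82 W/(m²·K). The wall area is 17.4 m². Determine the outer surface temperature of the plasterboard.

T ≈ -7.65 °C

Treating each layer as a thermal resistance in series:
R_inner film = 1/(h_i·A) = 1/(29.6×17.4) = 0.001942 K/W
R_cast iron = L/(kA) = 0.0025/(49.7×17.4) = 2.891×10^-6 K/W
R_cork board = L/(kA) = 0.065/(0.0436×17.4) = 0.08568 K/W
R_plasterboard = L/(kA) = 0.025/(0.173×17.4) = 0.008305 K/W
R_outer film = 1/(h_o·A) = 1/(7.82×17.4) = 0.007349 K/W
R_total = 0.1033 K/W;  Q = ΔT/R_total = 33/0.1033 = 319.5 W
T_interface = T_inner − Q·ΣR(inner→interface) = 23 − 320×0.09593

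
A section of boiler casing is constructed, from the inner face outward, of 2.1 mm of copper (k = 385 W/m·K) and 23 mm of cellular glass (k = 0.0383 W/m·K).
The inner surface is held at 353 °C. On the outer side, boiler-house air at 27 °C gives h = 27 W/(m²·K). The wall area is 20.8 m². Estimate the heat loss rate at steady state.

Series thermal resistances:
R_copper = L/(kA) = 0.0021/(385×20.8) = 2.622×10^-7 K/W
R_cellular glass = L/(kA) = 0.023/(0.0383×20.8) = 0.02887 K/W
R_outer film = 1/(h_o·A) = 1/(27×20.8) = 0.001781 K/W
R_total = 0.03065 K/W
Q = ΔT / R_total = 326 / 0.03065

Q ≈ 10600 W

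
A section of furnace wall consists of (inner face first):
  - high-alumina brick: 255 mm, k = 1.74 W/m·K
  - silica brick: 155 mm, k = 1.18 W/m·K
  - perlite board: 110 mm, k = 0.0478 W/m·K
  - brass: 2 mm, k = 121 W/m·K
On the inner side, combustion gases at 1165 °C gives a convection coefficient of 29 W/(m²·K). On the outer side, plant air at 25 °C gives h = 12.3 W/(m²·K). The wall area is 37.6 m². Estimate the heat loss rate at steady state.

Q ≈ 15900 W

Series thermal resistances:
R_inner film = 1/(h_i·A) = 1/(29×37.6) = 9.171×10^-4 K/W
R_high-alumina brick = L/(kA) = 0.255/(1.74×37.6) = 0.003898 K/W
R_silica brick = L/(kA) = 0.155/(1.18×37.6) = 0.003494 K/W
R_perlite board = L/(kA) = 0.11/(0.0478×37.6) = 0.0612 K/W
R_brass = L/(kA) = 0.002/(121×37.6) = 4.396×10^-7 K/W
R_outer film = 1/(h_o·A) = 1/(12.3×37.6) = 0.002162 K/W
R_total = 0.07167 K/W
Q = ΔT / R_total = 1140 / 0.07167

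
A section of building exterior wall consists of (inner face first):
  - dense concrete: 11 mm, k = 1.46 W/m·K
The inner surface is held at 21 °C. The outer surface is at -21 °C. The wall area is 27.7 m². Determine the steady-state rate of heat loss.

Q ≈ 154000 W

Series thermal resistances:
R_dense concrete = L/(kA) = 0.011/(1.46×27.7) = 2.72×10^-4 K/W
R_total = 2.72×10^-4 K/W
Q = ΔT / R_total = 42 / 2.72×10^-4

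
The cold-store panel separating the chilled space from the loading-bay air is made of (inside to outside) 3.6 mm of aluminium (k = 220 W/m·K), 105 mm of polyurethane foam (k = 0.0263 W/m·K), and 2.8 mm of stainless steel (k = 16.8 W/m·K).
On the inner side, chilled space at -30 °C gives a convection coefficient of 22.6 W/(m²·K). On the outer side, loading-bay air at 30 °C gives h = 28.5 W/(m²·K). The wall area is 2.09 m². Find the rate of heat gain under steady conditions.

Thermal resistances in series:
R_inner film = 1/(h_i·A) = 1/(22.6×2.09) = 0.02117 K/W
R_aluminium = L/(kA) = 0.0036/(220×2.09) = 7.829×10^-6 K/W
R_polyurethane foam = L/(kA) = 0.105/(0.0263×2.09) = 1.91 K/W
R_stainless steel = L/(kA) = 0.0028/(16.8×2.09) = 7.974×10^-5 K/W
R_outer film = 1/(h_o·A) = 1/(28.5×2.09) = 0.01679 K/W
R_total = 1.948 K/W
Q = ΔT / R_total = 60 / 1.948

Q ≈ 30.8 W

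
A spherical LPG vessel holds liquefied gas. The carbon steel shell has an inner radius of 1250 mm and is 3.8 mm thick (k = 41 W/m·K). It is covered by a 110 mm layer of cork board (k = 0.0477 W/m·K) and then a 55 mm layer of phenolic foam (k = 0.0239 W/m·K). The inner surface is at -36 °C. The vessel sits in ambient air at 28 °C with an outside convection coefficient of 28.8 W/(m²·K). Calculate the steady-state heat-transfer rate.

Q ≈ 315 W

Each spherical layer contributes R = (1/r_i − 1/r_o)/(4πk):
R_carbon steel shell = (1/1.25 − 1/1.2538)/(4π×41) = 4.706×10^-6 K/W
R_cork board = (1/1.2538 − 1/1.3638)/(4π×0.0477) = 0.1073 K/W
R_phenolic foam = (1/1.3638 − 1/1.4188)/(4π×0.0239) = 0.09464 K/W
R_outer film = 1/(h·4πr_o²) = 1/(28.8×4π×1.4188²) = 0.001373 K/W
R_total = 0.2033 K/W
Q = ΔT/R_total = 64/0.2033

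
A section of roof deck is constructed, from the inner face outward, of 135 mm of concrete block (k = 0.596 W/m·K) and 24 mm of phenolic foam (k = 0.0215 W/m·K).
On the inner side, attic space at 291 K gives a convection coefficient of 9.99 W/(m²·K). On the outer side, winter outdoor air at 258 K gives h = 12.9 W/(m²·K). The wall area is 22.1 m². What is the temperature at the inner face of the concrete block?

Treating each layer as a thermal resistance in series:
R_inner film = 1/(h_i·A) = 1/(9.99×22.1) = 0.004529 K/W
R_concrete block = L/(kA) = 0.135/(0.596×22.1) = 0.01025 K/W
R_phenolic foam = L/(kA) = 0.024/(0.0215×22.1) = 0.05051 K/W
R_outer film = 1/(h_o·A) = 1/(12.9×22.1) = 0.003508 K/W
R_total = 0.0688 K/W;  Q = ΔT/R_total = 33/0.0688 = 479.7 W
T_interface = T_inner − Q·ΣR(inner→interface) = 291 − 480×0.004529

T ≈ 289 K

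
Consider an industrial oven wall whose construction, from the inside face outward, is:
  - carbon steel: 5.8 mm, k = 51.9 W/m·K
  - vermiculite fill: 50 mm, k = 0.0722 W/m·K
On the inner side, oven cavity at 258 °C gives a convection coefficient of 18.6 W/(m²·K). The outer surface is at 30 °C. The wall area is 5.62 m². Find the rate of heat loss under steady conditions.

Q ≈ 1720 W

Using the resistance-network approach (series):
R_inner film = 1/(h_i·A) = 1/(18.6×5.62) = 0.009566 K/W
R_carbon steel = L/(kA) = 0.0058/(51.9×5.62) = 1.988×10^-5 K/W
R_vermiculite fill = L/(kA) = 0.05/(0.0722×5.62) = 0.1232 K/W
R_total = 0.1328 K/W
Q = ΔT / R_total = 228 / 0.1328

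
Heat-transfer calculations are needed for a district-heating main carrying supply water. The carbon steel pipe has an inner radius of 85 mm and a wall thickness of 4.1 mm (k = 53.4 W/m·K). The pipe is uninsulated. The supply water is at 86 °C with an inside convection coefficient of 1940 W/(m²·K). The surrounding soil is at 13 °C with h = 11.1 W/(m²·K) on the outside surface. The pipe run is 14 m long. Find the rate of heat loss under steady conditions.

Q ≈ 6310 W

For a radial system each layer contributes R = ln(r_out/r_in)/(2πkL); films add R = 1/(hA).
R_inner film = 1/(h_i·2πr₁L) = 1/(1940×2π×0.085×14) = 6.894×10^-5 K/W
R_carbon steel pipe wall = ln(89.1/85)/(2π×53.4×14) = 1.003×10^-5 K/W
R_outer film = 1/(h_o·2πr_oL) = 1/(11.1×2π×0.0891×14) = 0.01149 K/W
R_total = 0.01157 K/W
Q = ΔT/R_total = 73/0.01157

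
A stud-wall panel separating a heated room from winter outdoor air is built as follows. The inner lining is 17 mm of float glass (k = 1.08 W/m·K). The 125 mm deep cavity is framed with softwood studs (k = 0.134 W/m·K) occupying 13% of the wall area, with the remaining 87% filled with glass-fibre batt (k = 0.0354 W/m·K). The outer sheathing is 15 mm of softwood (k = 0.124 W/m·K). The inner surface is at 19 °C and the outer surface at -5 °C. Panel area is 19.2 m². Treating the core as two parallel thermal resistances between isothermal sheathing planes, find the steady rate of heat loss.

Q ≈ 169 W

Sheathing layers in series; stud and cavity paths in parallel between them.
R_inner = 0.017/(1.08×19.2) = 8.198×10^-4 K/W
R_stud  = 0.125/(0.134×0.13×19.2) = 0.3737 K/W
R_cav   = 0.125/(0.0354×0.87×19.2) = 0.2114 K/W
1/R_core = 1/R_stud + 1/R_cav → R_core = 0.135 K/W
R_outer = 0.015/(0.124×19.2) = 0.0063 K/W
R_total = 0.1421 K/W
Q = ΔT/R_total = 24/0.1421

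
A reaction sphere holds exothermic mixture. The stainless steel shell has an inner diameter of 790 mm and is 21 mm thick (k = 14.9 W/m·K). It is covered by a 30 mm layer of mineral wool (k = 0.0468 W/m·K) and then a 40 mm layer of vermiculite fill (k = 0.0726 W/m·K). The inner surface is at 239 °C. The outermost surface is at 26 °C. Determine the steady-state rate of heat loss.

Spherical conduction: R = (1/r_in − 1/r_out)/(4πk) per layer; series-sum.
R_stainless steel shell = (1/0.395 − 1/0.416)/(4π×14.9) = 6.825×10^-4 K/W
R_mineral wool = (1/0.416 − 1/0.446)/(4π×0.0468) = 0.2749 K/W
R_vermiculite fill = (1/0.446 − 1/0.486)/(4π×0.0726) = 0.2023 K/W
R_total = 0.4779 K/W
Q = ΔT/R_total = 213/0.4779

Q ≈ 446 W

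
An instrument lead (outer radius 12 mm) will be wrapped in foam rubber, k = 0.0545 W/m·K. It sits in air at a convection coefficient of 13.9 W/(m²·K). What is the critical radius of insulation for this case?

r_cr ≈ 3.92 mm

For a cylinder r_cr = k/h = 0.0545/13.9
r_cr = 3.92 mm; since the bare radius (12 mm) is above r_cr, any added insulation will reduce heat loss.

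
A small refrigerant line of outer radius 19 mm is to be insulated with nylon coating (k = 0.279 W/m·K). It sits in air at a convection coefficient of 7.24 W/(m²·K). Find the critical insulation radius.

r_cr ≈ 38.5 mm

For a cylinder r_cr = k/h = 0.279/7.24
r_cr = 38.5 mm; since the bare radius (19 mm) is below r_cr, adding a thin layer of insulation will *increase* heat loss.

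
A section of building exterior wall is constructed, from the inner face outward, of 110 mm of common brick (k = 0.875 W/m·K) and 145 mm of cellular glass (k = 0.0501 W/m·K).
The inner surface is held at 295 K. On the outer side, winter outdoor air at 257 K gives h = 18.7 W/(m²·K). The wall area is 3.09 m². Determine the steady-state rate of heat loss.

Thermal resistances in series:
R_common brick = L/(kA) = 0.11/(0.875×3.09) = 0.04068 K/W
R_cellular glass = L/(kA) = 0.145/(0.0501×3.09) = 0.9366 K/W
R_outer film = 1/(h_o·A) = 1/(18.7×3.09) = 0.01731 K/W
R_total = 0.9946 K/W
Q = ΔT / R_total = 38 / 0.9946

Q ≈ 38.2 W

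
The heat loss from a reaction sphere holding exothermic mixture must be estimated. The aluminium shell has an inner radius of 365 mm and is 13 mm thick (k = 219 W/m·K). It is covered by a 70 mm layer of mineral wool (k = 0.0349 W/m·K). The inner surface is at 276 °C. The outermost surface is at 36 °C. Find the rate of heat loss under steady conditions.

Q ≈ 255 W

Radial (spherical) resistances in series:
R_aluminium shell = (1/0.365 − 1/0.378)/(4π×219) = 3.424×10^-5 K/W
R_mineral wool = (1/0.378 − 1/0.448)/(4π×0.0349) = 0.9425 K/W
R_total = 0.9426 K/W
Q = ΔT/R_total = 240/0.9426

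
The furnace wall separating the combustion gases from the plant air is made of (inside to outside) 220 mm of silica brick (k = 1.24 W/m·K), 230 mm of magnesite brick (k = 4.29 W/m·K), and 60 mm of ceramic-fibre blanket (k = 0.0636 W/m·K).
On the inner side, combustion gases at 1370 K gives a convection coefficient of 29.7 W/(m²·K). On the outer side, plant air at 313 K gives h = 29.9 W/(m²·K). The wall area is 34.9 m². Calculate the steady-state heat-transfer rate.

Q ≈ 29700 W

Series thermal resistances:
R_inner film = 1/(h_i·A) = 1/(29.7×34.9) = 9.648×10^-4 K/W
R_silica brick = L/(kA) = 0.22/(1.24×34.9) = 0.005084 K/W
R_magnesite brick = L/(kA) = 0.23/(4.29×34.9) = 0.001536 K/W
R_ceramic-fibre blanket = L/(kA) = 0.06/(0.0636×34.9) = 0.02703 K/W
R_outer film = 1/(h_o·A) = 1/(29.9×34.9) = 9.583×10^-4 K/W
R_total = 0.03557 K/W
Q = ΔT / R_total = 1057 / 0.03557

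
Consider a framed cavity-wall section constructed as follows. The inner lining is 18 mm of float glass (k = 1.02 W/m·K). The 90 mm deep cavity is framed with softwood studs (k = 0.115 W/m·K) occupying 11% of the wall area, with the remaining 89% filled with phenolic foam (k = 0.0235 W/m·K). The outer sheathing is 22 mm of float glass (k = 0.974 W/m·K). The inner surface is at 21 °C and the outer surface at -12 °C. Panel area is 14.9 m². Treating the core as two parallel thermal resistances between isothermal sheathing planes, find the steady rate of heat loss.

Sheathing layers in series; stud and cavity paths in parallel between them.
R_inner = 0.018/(1.02×14.9) = 0.001184 K/W
R_stud  = 0.09/(0.115×0.11×14.9) = 0.4775 K/W
R_cav   = 0.09/(0.0235×0.89×14.9) = 0.2888 K/W
1/R_core = 1/R_stud + 1/R_cav → R_core = 0.18 K/W
R_outer = 0.022/(0.974×14.9) = 0.001516 K/W
R_total = 0.1827 K/W
Q = ΔT/R_total = 33/0.1827

Q ≈ 181 W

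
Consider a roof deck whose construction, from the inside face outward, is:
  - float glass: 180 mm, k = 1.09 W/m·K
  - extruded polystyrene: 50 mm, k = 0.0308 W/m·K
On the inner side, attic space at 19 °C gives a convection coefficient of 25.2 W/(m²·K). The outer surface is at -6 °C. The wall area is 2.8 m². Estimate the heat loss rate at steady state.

Series thermal resistances:
R_inner film = 1/(h_i·A) = 1/(25.2×2.8) = 0.01417 K/W
R_float glass = L/(kA) = 0.18/(1.09×2.8) = 0.05898 K/W
R_extruded polystyrene = L/(kA) = 0.05/(0.0308×2.8) = 0.5798 K/W
R_total = 0.6529 K/W
Q = ΔT / R_total = 25 / 0.6529

Q ≈ 38.3 W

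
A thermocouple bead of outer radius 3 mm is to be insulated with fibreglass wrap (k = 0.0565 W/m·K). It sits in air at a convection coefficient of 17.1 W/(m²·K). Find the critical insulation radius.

For a sphere r_cr = 2k/h = 2×0.0565/17.1
r_cr = 6.61 mm; since the bare radius (3 mm) is below r_cr, adding a thin layer of insulation will *increase* heat loss.

r_cr ≈ 6.61 mm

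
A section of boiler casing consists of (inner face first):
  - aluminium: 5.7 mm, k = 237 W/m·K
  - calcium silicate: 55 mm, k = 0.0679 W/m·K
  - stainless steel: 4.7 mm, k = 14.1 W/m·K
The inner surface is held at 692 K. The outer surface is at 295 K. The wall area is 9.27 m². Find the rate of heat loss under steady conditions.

Thermal resistances in series:
R_aluminium = L/(kA) = 0.0057/(237×9.27) = 2.594×10^-6 K/W
R_calcium silicate = L/(kA) = 0.055/(0.0679×9.27) = 0.08738 K/W
R_stainless steel = L/(kA) = 0.0047/(14.1×9.27) = 3.596×10^-5 K/W
R_total = 0.08742 K/W
Q = ΔT / R_total = 397 / 0.08742

Q ≈ 4540 W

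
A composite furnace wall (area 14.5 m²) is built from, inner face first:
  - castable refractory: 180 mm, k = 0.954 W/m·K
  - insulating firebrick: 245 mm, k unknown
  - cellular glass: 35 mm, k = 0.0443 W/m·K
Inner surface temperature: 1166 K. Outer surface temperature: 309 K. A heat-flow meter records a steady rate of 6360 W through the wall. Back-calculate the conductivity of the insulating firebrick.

k ≈ 0.251 W/(m·K)

Series thermal resistances:
R_castable refractory = L/(kA) = 0.18/(0.954×14.5) = 0.01301 K/W
R_cellular glass = L/(kA) = 0.035/(0.0443×14.5) = 0.05449 K/W
Sum of known resistances R_other = 0.0675 K/W
Total R = ΔT/Q = 857/6360 = 0.1347 K/W
R_insulating firebrick = R_total − R_other = 0.06725 K/W
k = L/(R·A) = 0.245/(0.06725×14.5)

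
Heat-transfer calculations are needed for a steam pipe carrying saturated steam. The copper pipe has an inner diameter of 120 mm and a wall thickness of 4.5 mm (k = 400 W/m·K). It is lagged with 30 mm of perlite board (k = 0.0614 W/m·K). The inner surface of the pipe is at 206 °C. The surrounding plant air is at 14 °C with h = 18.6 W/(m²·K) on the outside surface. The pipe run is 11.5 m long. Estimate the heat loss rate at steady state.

Cylindrical conduction, so R = ln(r₂/r₁)/(2πkL) per layer, in series:
R_copper pipe wall = ln(64.5/60)/(2π×400×11.5) = 2.502×10^-6 K/W
R_perlite board = ln(94.5/64.5)/(2π×0.0614×11.5) = 0.08609 K/W
R_outer film = 1/(h_o·2πr_oL) = 1/(18.6×2π×0.0945×11.5) = 0.007874 K/W
R_total = 0.09396 K/W
Q = ΔT/R_total = 192/0.09396

Q ≈ 2040 W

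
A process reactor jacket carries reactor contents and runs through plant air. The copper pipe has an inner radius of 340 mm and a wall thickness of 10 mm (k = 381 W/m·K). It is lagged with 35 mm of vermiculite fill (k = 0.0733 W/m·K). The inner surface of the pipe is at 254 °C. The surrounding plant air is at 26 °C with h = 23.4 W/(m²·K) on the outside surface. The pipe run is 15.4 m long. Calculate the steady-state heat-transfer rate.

Q ≈ 15600 W

For a radial system each layer contributes R = ln(r_out/r_in)/(2πkL); films add R = 1/(hA).
R_copper pipe wall = ln(350/340)/(2π×381×15.4) = 7.863×10^-7 K/W
R_vermiculite fill = ln(385/350)/(2π×0.0733×15.4) = 0.01344 K/W
R_outer film = 1/(h_o·2πr_oL) = 1/(23.4×2π×0.385×15.4) = 0.001147 K/W
R_total = 0.01459 K/W
Q = ΔT/R_total = 228/0.01459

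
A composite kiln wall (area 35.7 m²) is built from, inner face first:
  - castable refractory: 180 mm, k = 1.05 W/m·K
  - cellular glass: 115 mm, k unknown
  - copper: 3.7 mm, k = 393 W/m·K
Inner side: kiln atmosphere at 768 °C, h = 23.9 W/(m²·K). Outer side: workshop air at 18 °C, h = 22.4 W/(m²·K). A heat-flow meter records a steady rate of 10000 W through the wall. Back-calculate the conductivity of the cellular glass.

Treating each layer as a thermal resistance in series:
R_inner film = 1/(h_i·A) = 1/(23.9×35.7) = 0.001172 K/W
R_castable refractory = L/(kA) = 0.18/(1.05×35.7) = 0.004802 K/W
R_copper = L/(kA) = 0.0037/(393×35.7) = 2.637×10^-7 K/W
R_outer film = 1/(h_o·A) = 1/(22.4×35.7) = 0.001251 K/W
Sum of known resistances R_other = 0.007225 K/W
Total R = ΔT/Q = 750/10000 = 0.075 K/W
R_cellular glass = R_total − R_other = 0.06778 K/W
k = L/(R·A) = 0.115/(0.06778×35.7)

k ≈ 0.0475 W/(m·K)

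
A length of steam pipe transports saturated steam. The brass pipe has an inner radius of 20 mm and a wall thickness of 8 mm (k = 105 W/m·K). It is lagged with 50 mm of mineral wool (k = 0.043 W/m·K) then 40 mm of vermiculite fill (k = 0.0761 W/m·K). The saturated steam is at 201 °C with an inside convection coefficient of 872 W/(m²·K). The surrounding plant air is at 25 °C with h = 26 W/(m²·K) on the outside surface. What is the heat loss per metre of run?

Cylindrical conduction, so R = ln(r₂/r₁)/(2πkL) per layer, in series:
R_inner film = 1/(h_i·2πr₁L) = 1/(872×2π×0.02×1) = 0.009126 K/W
R_brass pipe wall = ln(28/20)/(2π×105×1) = 5.1×10^-4 K/W
R_mineral wool = ln(78/28)/(2π×0.043×1) = 3.792 K/W
R_vermiculite fill = ln(118/78)/(2π×0.0761×1) = 0.8658 K/W
R_outer film = 1/(h_o·2πr_oL) = 1/(26×2π×0.118×1) = 0.05188 K/W
R_total = 4.719 K/W
Q = ΔT/R_total = 176/4.719

q′ ≈ 37.3 W/m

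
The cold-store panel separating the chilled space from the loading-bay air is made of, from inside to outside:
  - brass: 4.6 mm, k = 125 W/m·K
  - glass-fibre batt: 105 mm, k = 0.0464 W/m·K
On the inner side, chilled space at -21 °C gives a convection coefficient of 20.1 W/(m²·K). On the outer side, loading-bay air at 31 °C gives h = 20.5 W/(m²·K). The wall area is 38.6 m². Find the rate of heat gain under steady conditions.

Series thermal resistances:
R_inner film = 1/(h_i·A) = 1/(20.1×38.6) = 0.001289 K/W
R_brass = L/(kA) = 0.0046/(125×38.6) = 9.534×10^-7 K/W
R_glass-fibre batt = L/(kA) = 0.105/(0.0464×38.6) = 0.05863 K/W
R_outer film = 1/(h_o·A) = 1/(20.5×38.6) = 0.001264 K/W
R_total = 0.06118 K/W
Q = ΔT / R_total = 52 / 0.06118

Q ≈ 850 W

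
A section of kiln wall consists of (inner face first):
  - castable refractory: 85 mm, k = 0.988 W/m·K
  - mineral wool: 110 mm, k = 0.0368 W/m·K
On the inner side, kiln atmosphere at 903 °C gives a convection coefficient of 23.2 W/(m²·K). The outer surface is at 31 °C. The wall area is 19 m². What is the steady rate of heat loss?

Q ≈ 5310 W

Model the wall as resistances in series:
R_inner film = 1/(h_i·A) = 1/(23.2×19) = 0.002269 K/W
R_castable refractory = L/(kA) = 0.085/(0.988×19) = 0.004528 K/W
R_mineral wool = L/(kA) = 0.11/(0.0368×19) = 0.1573 K/W
R_total = 0.1641 K/W
Q = ΔT / R_total = 872 / 0.1641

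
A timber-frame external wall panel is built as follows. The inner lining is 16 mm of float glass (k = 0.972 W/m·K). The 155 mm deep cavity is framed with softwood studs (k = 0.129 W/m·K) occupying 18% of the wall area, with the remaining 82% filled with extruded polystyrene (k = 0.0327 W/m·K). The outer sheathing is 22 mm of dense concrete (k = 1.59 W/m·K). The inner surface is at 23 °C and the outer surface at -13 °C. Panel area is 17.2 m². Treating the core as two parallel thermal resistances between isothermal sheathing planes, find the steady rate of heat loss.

Q ≈ 198 W

Sheathing layers in series; stud and cavity paths in parallel between them.
R_inner = 0.016/(0.972×17.2) = 9.57×10^-4 K/W
R_stud  = 0.155/(0.129×0.18×17.2) = 0.3881 K/W
R_cav   = 0.155/(0.0327×0.82×17.2) = 0.3361 K/W
1/R_core = 1/R_stud + 1/R_cav → R_core = 0.1801 K/W
R_outer = 0.022/(1.59×17.2) = 8.044×10^-4 K/W
R_total = 0.1819 K/W
Q = ΔT/R_total = 36/0.1819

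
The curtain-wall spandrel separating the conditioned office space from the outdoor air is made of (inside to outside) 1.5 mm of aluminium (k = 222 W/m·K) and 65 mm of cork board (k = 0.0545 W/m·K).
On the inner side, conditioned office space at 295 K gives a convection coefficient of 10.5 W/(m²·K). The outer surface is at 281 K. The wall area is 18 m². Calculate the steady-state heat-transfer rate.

Model the wall as resistances in series:
R_inner film = 1/(h_i·A) = 1/(10.5×18) = 0.005291 K/W
R_aluminium = L/(kA) = 0.0015/(222×18) = 3.754×10^-7 K/W
R_cork board = L/(kA) = 0.065/(0.0545×18) = 0.06626 K/W
R_total = 0.07155 K/W
Q = ΔT / R_total = 14 / 0.07155

Q ≈ 196 W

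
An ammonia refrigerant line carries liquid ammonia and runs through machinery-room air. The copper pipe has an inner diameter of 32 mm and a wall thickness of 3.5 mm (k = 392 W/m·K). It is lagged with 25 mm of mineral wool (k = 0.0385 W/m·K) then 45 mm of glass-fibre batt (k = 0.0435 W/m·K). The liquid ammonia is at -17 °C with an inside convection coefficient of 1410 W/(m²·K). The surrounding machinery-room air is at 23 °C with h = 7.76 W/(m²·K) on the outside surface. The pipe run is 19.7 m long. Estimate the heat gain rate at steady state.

Q ≈ 127 W

Cylindrical conduction, so R = ln(r₂/r₁)/(2πkL) per layer, in series:
R_inner film = 1/(h_i·2πr₁L) = 1/(1410×2π×0.016×19.7) = 3.581×10^-4 K/W
R_copper pipe wall = ln(19.5/16)/(2π×392×19.7) = 4.077×10^-6 K/W
R_mineral wool = ln(44.5/19.5)/(2π×0.0385×19.7) = 0.1731 K/W
R_glass-fibre batt = ln(89.5/44.5)/(2π×0.0435×19.7) = 0.1298 K/W
R_outer film = 1/(h_o·2πr_oL) = 1/(7.76×2π×0.0895×19.7) = 0.01163 K/W
R_total = 0.3149 K/W
Q = ΔT/R_total = 40/0.3149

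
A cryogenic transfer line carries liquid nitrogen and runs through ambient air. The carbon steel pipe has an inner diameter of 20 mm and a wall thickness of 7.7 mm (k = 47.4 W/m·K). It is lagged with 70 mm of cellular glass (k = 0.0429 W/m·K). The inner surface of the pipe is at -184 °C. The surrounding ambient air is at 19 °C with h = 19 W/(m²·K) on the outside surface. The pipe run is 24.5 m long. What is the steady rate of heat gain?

Cylindrical conduction, so R = ln(r₂/r₁)/(2πkL) per layer, in series:
R_carbon steel pipe wall = ln(17.7/10)/(2π×47.4×24.5) = 7.825×10^-5 K/W
R_cellular glass = ln(87.7/17.7)/(2π×0.0429×24.5) = 0.2423 K/W
R_outer film = 1/(h_o·2πr_oL) = 1/(19×2π×0.0877×24.5) = 0.003899 K/W
R_total = 0.2463 K/W
Q = ΔT/R_total = 203/0.2463

Q ≈ 824 W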